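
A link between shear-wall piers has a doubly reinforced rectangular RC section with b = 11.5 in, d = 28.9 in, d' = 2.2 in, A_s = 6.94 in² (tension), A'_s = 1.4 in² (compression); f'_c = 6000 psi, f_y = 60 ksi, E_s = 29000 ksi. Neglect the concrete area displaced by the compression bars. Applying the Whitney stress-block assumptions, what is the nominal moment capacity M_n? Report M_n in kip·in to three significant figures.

Assume both steels yield.
a = (A_s − A'_s) f_y/(0.85 f'_c b) = (6.94 − 1.4) × 60/(0.85 × 6 × 11.5) = 5.668 in.
c = a/β₁ = 5.668/0.75 = 7.557 in; ε'_s = 0.003(c − d')/c = 0.0021 ≥ ε_y = 0.0021, so the compression steel yields.
M_n = (A_s − A'_s) f_y (d − a/2) + A'_s f_y (d − d') = 332.4 × (28.9 − 2.834) + 84 × (28.9 − 2.2) = 8664.3 + 2242.8 = 10907.1 kip·in.

M_n ≈ 10900 kip·in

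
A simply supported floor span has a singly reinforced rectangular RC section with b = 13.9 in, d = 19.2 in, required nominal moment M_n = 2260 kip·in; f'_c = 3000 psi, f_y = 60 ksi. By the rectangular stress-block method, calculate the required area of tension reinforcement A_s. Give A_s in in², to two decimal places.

From M_n = 0.85 f'_c a b (d − a/2):
a = d − √(d² − 2M_n/(0.85 f'_c b)) = 19.2 − √(19.2² − 2 × 2260/(0.85 × 3 × 13.9)) = 3.672 in.
A_s = 0.85 f'_c a b / f_y = 0.85 × 3 × 3.672 × 13.9 / 60 = 2.169 in².

A_s ≈ 2.17 in²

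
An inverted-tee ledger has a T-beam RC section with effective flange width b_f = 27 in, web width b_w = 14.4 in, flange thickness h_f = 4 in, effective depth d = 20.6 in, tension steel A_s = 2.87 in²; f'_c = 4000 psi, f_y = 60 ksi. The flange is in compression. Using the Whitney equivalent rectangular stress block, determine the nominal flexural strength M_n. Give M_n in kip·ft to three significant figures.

M_n ≈ 282 kip·ft

Tension: T = A_s f_y = 2.87 × 60 = 172.2 kips.
Try a within the flange: a = T/(0.85 f'_c b_f) = 172.2/(0.85 × 4 × 27) = 1.876 in.
Since a = 1.876 ≤ h_f = 4 in, the stress block lies entirely in the flange; analyse as a rectangular beam of width b_f.
M_n = T(d − a/2) = 172.2 × (20.6 − 0.938) = 3385.8 kip·in.
M_n = 3385.8/12 = 282.15 kip·ft.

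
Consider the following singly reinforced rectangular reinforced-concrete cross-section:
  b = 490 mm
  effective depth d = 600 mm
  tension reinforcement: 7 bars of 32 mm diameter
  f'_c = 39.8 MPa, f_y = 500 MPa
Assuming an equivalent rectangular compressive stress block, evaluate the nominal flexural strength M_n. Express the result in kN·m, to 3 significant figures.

A_s = 7 × 804 = 5628 mm².
T = A_s f_y = 5628 × 500 = 2814000 N = 2814 kN.
From C = T: a = T/(0.85 f'_c b) = 2814000/(0.85 × 39.8 × 490) = 169.76 mm.
M_n = T(d − a/2) = 2814 kN × (600 − 84.88) mm = 1449.55 kN·m.

M_n ≈ 1450 kN·m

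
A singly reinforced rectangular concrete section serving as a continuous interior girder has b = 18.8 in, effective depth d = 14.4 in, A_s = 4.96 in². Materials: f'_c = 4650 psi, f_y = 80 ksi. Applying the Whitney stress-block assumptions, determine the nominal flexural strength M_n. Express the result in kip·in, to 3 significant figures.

T = A_s f_y = 4.96 × 80 = 396.8 kips.
a = T/(0.85 f'_c b) = 396.8/(0.85 × 4.65 × 18.8) = 5.340 in.
M_n = T(d − a/2) = 396.8 × (14.4 − 2.67) = 4654.5 kip·in.

M_n ≈ 4650 kip·in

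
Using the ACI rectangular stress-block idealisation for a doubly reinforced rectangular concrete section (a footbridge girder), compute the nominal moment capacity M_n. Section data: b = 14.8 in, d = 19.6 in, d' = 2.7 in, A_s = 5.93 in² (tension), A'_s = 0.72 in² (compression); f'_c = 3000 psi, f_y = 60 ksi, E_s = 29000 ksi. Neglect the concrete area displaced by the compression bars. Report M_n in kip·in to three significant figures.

Assume both steels yield.
a = (A_s − A'_s) f_y/(0.85 f'_c b) = (5.93 − 0.72) × 60/(0.85 × 3 × 14.8) = 8.283 in.
c = a/β₁ = 8.283/0.85 = 9.745 in; ε'_s = 0.003(c − d')/c = 0.0022 ≥ ε_y = 0.0021, so the compression steel yields.
M_n = (A_s − A'_s) f_y (d − a/2) + A'_s f_y (d − d') = 312.6 × (19.6 − 4.1415) + 43.2 × (19.6 − 2.7) = 4832.3 + 730.1 = 5562.4 kip·in.

M_n ≈ 5560 kip·in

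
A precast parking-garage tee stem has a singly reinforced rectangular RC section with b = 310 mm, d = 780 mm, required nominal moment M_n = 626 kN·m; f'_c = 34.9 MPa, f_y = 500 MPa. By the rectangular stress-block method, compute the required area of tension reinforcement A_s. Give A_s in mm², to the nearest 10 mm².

A_s ≈ 1710 mm²

With M_n = 0.85 f'_c a b (d − a/2), solve the quadratic for a:
a = d − √(d² − 2M_n/(0.85 f'_c b)) = 780 − √(780² − 2 × 626×10⁶/(0.85 × 34.9 × 310)) = 92.79 mm.
A_s = 0.85 f'_c a b / f_y = 0.85 × 34.9 × 92.79 × 310 / 500 = 1706.6 mm².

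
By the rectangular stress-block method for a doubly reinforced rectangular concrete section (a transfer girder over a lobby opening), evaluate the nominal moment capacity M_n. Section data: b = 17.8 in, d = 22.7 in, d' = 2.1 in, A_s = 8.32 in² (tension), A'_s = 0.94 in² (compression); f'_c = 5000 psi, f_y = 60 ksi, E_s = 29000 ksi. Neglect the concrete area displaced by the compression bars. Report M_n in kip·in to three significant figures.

M_n ≈ 9920 kip·in

Assume both steels yield.
a = (A_s − A'_s) f_y/(0.85 f'_c b) = (8.32 − 0.94) × 60/(0.85 × 5 × 17.8) = 5.853 in.
c = a/β₁ = 5.853/0.8 = 7.316 in; ε'_s = 0.003(c − d')/c = 0.0021 ≥ ε_y = 0.0021, so the compression steel yields.
M_n = (A_s − A'_s) f_y (d − a/2) + A'_s f_y (d − d') = 442.8 × (22.7 − 2.9265) + 56.4 × (22.7 − 2.1) = 8755.7 + 1161.8 = 9917.5 kip·in.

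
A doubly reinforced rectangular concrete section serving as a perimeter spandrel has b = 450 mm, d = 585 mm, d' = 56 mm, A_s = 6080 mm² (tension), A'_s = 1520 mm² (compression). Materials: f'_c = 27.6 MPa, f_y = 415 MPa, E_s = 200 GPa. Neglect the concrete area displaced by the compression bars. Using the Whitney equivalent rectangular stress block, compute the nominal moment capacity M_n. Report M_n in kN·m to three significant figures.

Assume both tension and compression steel yield.
Net tension couple steel: A_s − A'_s = 4560 mm².
a = (A_s − A'_s) f_y / (0.85 f'_c b) = 1892400/(0.85 × 27.6 × 450) = 179.26 mm.
c = a/β₁ = 179.26/0.85 = 210.89 mm; ε'_s = 0.003(c − d')/c = 0.0022 ≥ f_y/E_s = 0.0021, so compression steel does yield.
M_n = (A_s − A'_s) f_y (d − a/2) + A'_s f_y (d − d') = [1892400 × (585 − 89.63) + 630800 × (585 − 56)] × 10⁻⁶ = 937.44 + 333.69 = 1271.13 kN·m.

M_n ≈ 1270 kN·m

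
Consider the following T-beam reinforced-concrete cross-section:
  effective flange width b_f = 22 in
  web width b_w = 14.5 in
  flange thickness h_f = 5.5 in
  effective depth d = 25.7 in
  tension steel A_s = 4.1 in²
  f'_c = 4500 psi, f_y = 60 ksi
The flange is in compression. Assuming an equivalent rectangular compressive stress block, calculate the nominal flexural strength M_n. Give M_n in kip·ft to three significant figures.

M_n ≈ 497 kip·ft

Tension: T = A_s f_y = 4.1 × 60 = 246 kips.
Try a within the flange: a = T/(0.85 f'_c b_f) = 246/(0.85 × 4.5 × 22) = 2.923 in.
Since a = 2.923 ≤ h_f = 5.5 in, the stress block lies entirely in the flange; analyse as a rectangular beam of width b_f.
M_n = T(d − a/2) = 246 × (25.7 − 1.4615) = 5962.7 kip·in.
M_n = 5962.7/12 = 496.89 kip·ft.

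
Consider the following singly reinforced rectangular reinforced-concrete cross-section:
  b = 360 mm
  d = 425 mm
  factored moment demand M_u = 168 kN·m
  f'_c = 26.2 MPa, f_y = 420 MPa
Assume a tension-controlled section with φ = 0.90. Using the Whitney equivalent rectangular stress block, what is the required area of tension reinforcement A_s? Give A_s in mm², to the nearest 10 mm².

M_n = M_u/φ = 168/0.90 = 186.667 kN·m.
With M_n = 0.85 f'_c a b (d − a/2), solve the quadratic for a:
a = d − √(d² − 2M_n/(0.85 f'_c b)) = 425 − √(425² − 2 × 186.667×10⁶/(0.85 × 26.2 × 360)) = 58.86 mm.
A_s = 0.85 f'_c a b / f_y = 0.85 × 26.2 × 58.86 × 360 / 420 = 1123.6 mm².

A_s ≈ 1120 mm²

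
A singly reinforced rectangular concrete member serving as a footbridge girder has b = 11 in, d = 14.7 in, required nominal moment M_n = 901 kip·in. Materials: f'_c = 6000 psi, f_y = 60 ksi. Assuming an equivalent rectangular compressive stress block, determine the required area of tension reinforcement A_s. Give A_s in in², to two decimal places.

From M_n = 0.85 f'_c a b (d − a/2):
a = d − √(d² − 2M_n/(0.85 f'_c b)) = 14.7 − √(14.7² − 2 × 901/(0.85 × 6 × 11)) = 1.136 in.
A_s = 0.85 f'_c a b / f_y = 0.85 × 6 × 1.136 × 11 / 60 = 1.062 in².

A_s ≈ 1.06 in²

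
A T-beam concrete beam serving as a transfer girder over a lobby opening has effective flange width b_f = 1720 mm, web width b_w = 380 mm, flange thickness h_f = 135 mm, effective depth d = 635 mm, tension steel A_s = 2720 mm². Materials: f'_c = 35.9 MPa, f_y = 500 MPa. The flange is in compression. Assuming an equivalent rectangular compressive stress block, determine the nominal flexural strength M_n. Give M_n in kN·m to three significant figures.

M_n ≈ 846 kN·m

Tension: T = A_s f_y = 2720 × 500 = 1360000 N.
Try a within the flange: a = T/(0.85 f'_c b_f) = 1360000/(0.85 × 35.9 × 1720) = 25.91 mm.
Since a = 25.91 ≤ h_f = 135 mm, the stress block lies entirely in the flange; analyse as a rectangular beam of width b_f.
M_n = T(d − a/2) = 1360000 × (635 − 12.955) = 845.98 × 10⁶ N·mm.
M_n = 845.98 kN·m.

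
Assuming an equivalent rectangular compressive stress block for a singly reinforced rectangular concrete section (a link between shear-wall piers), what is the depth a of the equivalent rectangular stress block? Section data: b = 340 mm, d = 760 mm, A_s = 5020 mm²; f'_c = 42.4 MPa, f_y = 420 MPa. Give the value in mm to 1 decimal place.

T = A_s f_y = 5020 × 420 = 2108400 N = 2108.4 kN.
Setting C = 0.85 f'_c a b equal to T: a = 2108400/(0.85 × 42.4 × 340) = 172.1 mm.

a ≈ 172.1 mm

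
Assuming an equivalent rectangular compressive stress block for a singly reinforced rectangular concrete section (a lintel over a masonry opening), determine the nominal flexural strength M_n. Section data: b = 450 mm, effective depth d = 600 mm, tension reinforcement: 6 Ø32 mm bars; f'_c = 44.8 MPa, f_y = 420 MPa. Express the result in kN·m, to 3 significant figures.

M_n ≈ 1100 kN·m

A_s = 6 × 804 = 4824 mm².
T = A_s f_y = 4824 × 420 = 2026080 N = 2026.08 kN.
From C = T: a = T/(0.85 f'_c b) = 2026080/(0.85 × 44.8 × 450) = 118.24 mm.
M_n = T(d − a/2) = 2026.08 kN × (600 − 59.12) mm = 1095.87 kN·m.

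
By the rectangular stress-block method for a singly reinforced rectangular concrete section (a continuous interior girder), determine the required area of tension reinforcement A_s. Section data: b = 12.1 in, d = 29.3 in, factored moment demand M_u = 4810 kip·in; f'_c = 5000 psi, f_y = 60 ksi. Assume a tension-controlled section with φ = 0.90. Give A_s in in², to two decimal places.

M_n = M_u/φ = 4810/0.90 = 5344.44 kip·in.
From M_n = 0.85 f'_c a b (d − a/2):
a = d − √(d² − 2M_n/(0.85 f'_c b)) = 29.3 − √(29.3² − 2 × 5344.44/(0.85 × 5 × 12.1)) = 3.792 in.
A_s = 0.85 f'_c a b / f_y = 0.85 × 5 × 3.792 × 12.1 / 60 = 3.250 in².

A_s ≈ 3.25 in²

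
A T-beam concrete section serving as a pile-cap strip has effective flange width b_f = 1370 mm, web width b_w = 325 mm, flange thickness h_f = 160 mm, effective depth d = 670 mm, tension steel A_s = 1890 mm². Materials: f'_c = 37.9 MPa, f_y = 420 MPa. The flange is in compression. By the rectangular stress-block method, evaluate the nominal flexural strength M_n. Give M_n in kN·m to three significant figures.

M_n ≈ 525 kN·m

Tension: T = A_s f_y = 1890 × 420 = 793800 N.
Try a within the flange: a = T/(0.85 f'_c b_f) = 793800/(0.85 × 37.9 × 1370) = 17.99 mm.
Since a = 17.99 ≤ h_f = 160 mm, the stress block lies entirely in the flange; analyse as a rectangular beam of width b_f.
M_n = T(d − a/2) = 793800 × (670 − 8.995) = 524.71 × 10⁶ N·mm.
M_n = 524.71 kN·m.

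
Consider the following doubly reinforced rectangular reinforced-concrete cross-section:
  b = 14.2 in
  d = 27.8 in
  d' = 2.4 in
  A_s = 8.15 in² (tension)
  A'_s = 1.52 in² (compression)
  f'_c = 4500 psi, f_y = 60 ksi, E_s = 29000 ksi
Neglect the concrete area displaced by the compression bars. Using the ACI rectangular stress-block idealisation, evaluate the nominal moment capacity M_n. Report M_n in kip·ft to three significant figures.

M_n ≈ 993 kip·ft

Assume both steels yield.
a = (A_s − A'_s) f_y/(0.85 f'_c b) = (8.15 − 1.52) × 60/(0.85 × 4.5 × 14.2) = 7.324 in.
c = a/β₁ = 7.324/0.825 = 8.878 in; ε'_s = 0.003(c − d')/c = 0.0022 ≥ ε_y = 0.0021, so the compression steel yields.
M_n = (A_s − A'_s) f_y (d − a/2) + A'_s f_y (d − d') = 397.8 × (27.8 − 3.662) + 91.2 × (27.8 − 2.4) = 9602.1 + 2316.5 = 11918.6 kip·in = 11918.6/12 = 993.22 kip·ft.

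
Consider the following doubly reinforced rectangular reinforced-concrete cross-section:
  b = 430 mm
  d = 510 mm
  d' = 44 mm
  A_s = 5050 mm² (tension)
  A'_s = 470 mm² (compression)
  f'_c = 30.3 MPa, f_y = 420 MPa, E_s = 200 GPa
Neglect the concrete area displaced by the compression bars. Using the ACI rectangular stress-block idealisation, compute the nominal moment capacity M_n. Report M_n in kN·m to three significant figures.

M_n ≈ 906 kN·m

Assume both tension and compression steel yield.
Net tension couple steel: A_s − A'_s = 4580 mm².
a = (A_s − A'_s) f_y / (0.85 f'_c b) = 1923600/(0.85 × 30.3 × 430) = 173.69 mm.
c = a/β₁ = 173.69/0.834 = 208.26 mm; ε'_s = 0.003(c − d')/c = 0.0024 ≥ f_y/E_s = 0.0021, so compression steel does yield.
M_n = (A_s − A'_s) f_y (d − a/2) + A'_s f_y (d − d') = [1923600 × (510 − 86.845) + 197400 × (510 − 44)] × 10⁻⁶ = 813.98 + 91.99 = 905.97 kN·m.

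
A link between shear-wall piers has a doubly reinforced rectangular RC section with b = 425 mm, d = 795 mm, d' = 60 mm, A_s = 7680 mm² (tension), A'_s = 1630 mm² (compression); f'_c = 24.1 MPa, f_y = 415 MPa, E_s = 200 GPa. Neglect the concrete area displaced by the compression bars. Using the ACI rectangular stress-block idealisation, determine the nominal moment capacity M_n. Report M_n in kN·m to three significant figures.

Assume both tension and compression steel yield.
Net tension couple steel: A_s − A'_s = 6050 mm².
a = (A_s − A'_s) f_y / (0.85 f'_c b) = 2510750/(0.85 × 24.1 × 425) = 288.39 mm.
c = a/β₁ = 288.39/0.85 = 339.28 mm; ε'_s = 0.003(c − d')/c = 0.0025 ≥ f_y/E_s = 0.0021, so compression steel does yield.
M_n = (A_s − A'_s) f_y (d − a/2) + A'_s f_y (d − d') = [2510750 × (795 − 144.195) + 676450 × (795 − 60)] × 10⁻⁶ = 1634.01 + 497.19 = 2131.20 kN·m.

M_n ≈ 2130 kN·m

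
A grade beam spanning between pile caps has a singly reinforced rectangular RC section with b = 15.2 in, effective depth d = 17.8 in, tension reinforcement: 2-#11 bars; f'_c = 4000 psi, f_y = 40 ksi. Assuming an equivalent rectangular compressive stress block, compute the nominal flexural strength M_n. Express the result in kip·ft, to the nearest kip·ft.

A_s = 2 × 1.56 = 3.12 in².
T = A_s f_y = 3.12 × 40 = 124.8 kips.
a = T/(0.85 f'_c b) = 124.8/(0.85 × 4 × 15.2) = 2.415 in.
M_n = T(d − a/2) = 124.8 × (17.8 − 1.2075) = 2070.7 kip·in = 2070.7/12 = 172.56 kip·ft.

M_n ≈ 173 kip·ft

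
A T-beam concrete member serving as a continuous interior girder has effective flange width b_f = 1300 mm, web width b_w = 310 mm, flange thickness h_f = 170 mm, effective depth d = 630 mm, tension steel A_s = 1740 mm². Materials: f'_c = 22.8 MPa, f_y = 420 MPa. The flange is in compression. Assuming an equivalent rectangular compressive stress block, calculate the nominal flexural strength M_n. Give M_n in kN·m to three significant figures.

M_n ≈ 450 kN·m

Tension: T = A_s f_y = 1740 × 420 = 730800 N.
Try a within the flange: a = T/(0.85 f'_c b_f) = 730800/(0.85 × 22.8 × 1300) = 29.01 mm.
Since a = 29.01 ≤ h_f = 170 mm, the stress block lies entirely in the flange; analyse as a rectangular beam of width b_f.
M_n = T(d − a/2) = 730800 × (630 − 14.505) = 449.80 × 10⁶ N·mm.
M_n = 449.80 kN·m.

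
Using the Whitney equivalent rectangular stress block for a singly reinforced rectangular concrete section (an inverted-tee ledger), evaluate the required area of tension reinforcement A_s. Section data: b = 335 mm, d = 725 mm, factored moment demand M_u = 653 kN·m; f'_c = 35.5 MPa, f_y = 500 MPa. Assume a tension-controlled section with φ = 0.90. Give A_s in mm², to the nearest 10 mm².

M_n = M_u/φ = 653/0.90 = 725.556 kN·m.
With M_n = 0.85 f'_c a b (d − a/2), solve the quadratic for a:
a = d − √(d² − 2M_n/(0.85 f'_c b)) = 725 − √(725² − 2 × 725.556×10⁶/(0.85 × 35.5 × 335)) = 106.88 mm.
A_s = 0.85 f'_c a b / f_y = 0.85 × 35.5 × 106.88 × 335 / 500 = 2160.8 mm².

A_s ≈ 2160 mm²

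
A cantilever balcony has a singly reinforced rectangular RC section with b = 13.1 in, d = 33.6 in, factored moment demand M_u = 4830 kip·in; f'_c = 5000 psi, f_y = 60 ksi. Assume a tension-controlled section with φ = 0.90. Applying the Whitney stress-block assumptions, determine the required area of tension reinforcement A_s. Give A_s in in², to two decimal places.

A_s ≈ 2.79 in²

M_n = M_u/φ = 4830/0.90 = 5366.67 kip·in.
From M_n = 0.85 f'_c a b (d − a/2):
a = d − √(d² − 2M_n/(0.85 f'_c b)) = 33.6 − √(33.6² − 2 × 5366.67/(0.85 × 5 × 13.1)) = 3.003 in.
A_s = 0.85 f'_c a b / f_y = 0.85 × 5 × 3.003 × 13.1 / 60 = 2.787 in².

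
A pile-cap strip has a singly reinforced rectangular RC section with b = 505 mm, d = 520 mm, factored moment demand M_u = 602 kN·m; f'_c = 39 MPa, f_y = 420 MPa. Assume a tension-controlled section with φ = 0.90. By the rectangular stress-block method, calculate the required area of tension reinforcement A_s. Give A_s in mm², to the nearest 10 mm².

M_n = M_u/φ = 602/0.90 = 668.889 kN·m.
With M_n = 0.85 f'_c a b (d − a/2), solve the quadratic for a:
a = d − √(d² − 2M_n/(0.85 f'_c b)) = 520 − √(520² − 2 × 668.889×10⁶/(0.85 × 39 × 505)) = 83.55 mm.
A_s = 0.85 f'_c a b / f_y = 0.85 × 39 × 83.55 × 505 / 420 = 3330.2 mm².

A_s ≈ 3330 mm²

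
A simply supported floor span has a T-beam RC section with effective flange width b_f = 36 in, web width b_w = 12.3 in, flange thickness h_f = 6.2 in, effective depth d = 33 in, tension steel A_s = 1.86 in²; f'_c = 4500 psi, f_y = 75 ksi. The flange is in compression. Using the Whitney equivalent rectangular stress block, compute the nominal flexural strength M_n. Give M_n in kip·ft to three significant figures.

M_n ≈ 378 kip·ft

Tension: T = A_s f_y = 1.86 × 75 = 139.5 kips.
Try a within the flange: a = T/(0.85 f'_c b_f) = 139.5/(0.85 × 4.5 × 36) = 1.013 in.
Since a = 1.013 ≤ h_f = 6.2 in, the stress block lies entirely in the flange; analyse as a rectangular beam of width b_f.
M_n = T(d − a/2) = 139.5 × (33 − 0.5065) = 4532.8 kip·in.
M_n = 4532.8/12 = 377.73 kip·ft.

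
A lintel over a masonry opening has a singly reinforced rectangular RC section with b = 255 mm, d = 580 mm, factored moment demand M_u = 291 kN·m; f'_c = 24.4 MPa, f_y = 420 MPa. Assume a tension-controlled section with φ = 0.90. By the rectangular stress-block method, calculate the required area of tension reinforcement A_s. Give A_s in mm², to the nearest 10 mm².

M_n = M_u/φ = 291/0.90 = 323.333 kN·m.
With M_n = 0.85 f'_c a b (d − a/2), solve the quadratic for a:
a = d − √(d² − 2M_n/(0.85 f'_c b)) = 580 − √(580² − 2 × 323.333×10⁶/(0.85 × 24.4 × 255)) = 117.26 mm.
A_s = 0.85 f'_c a b / f_y = 0.85 × 24.4 × 117.26 × 255 / 420 = 1476.6 mm².

A_s ≈ 1480 mm²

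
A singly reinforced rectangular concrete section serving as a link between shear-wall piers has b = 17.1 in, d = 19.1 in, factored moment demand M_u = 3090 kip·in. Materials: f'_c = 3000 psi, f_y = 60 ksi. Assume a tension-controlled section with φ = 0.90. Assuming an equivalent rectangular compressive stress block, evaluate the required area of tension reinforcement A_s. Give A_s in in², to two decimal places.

A_s ≈ 3.42 in²

M_n = M_u/φ = 3090/0.90 = 3433.33 kip·in.
From M_n = 0.85 f'_c a b (d − a/2):
a = d − √(d² − 2M_n/(0.85 f'_c b)) = 19.1 − √(19.1² − 2 × 3433.33/(0.85 × 3 × 17.1)) = 4.701 in.
A_s = 0.85 f'_c a b / f_y = 0.85 × 3 × 4.701 × 17.1 / 60 = 3.416 in².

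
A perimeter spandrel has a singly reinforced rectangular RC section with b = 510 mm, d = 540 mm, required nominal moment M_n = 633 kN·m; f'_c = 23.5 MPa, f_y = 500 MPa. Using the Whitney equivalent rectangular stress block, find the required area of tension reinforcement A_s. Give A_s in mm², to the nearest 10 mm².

With M_n = 0.85 f'_c a b (d − a/2), solve the quadratic for a:
a = d − √(d² − 2M_n/(0.85 f'_c b)) = 540 − √(540² − 2 × 633×10⁶/(0.85 × 23.5 × 510)) = 130.94 mm.
A_s = 0.85 f'_c a b / f_y = 0.85 × 23.5 × 130.94 × 510 / 500 = 2667.8 mm².

A_s ≈ 2670 mm²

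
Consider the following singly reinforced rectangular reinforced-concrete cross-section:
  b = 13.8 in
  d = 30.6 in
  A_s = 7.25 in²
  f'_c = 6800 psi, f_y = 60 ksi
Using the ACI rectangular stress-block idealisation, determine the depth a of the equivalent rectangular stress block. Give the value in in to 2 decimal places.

a ≈ 5.45 in

T = A_s f_y = 7.25 × 60 = 435 kips.
a = T/(0.85 f'_c b) = 435/(0.85 × 6.8 × 13.8) = 5.45 in.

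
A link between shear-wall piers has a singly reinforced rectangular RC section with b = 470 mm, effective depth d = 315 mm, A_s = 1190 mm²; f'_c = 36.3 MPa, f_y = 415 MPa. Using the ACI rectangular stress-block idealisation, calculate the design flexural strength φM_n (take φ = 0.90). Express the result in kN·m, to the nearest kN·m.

T = A_s f_y = 1190 × 415 = 493850 N = 493.85 kN.
From C = T: a = T/(0.85 f'_c b) = 493850/(0.85 × 36.3 × 470) = 34.05 mm.
M_n = T(d − a/2) = 493.85 kN × (315 − 17.025) mm = 147.15 kN·m.
φM_n = 0.90 × 147.15 = 132.44 kN·m.

φM_n ≈ 132 kN·m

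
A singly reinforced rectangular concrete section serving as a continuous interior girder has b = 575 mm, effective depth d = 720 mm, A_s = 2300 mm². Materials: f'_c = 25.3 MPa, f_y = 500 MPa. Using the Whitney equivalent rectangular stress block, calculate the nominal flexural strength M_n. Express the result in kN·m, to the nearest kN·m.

M_n ≈ 775 kN·m

T = A_s f_y = 2300 × 500 = 1150000 N = 1150 kN.
From C = T: a = T/(0.85 f'_c b) = 1150000/(0.85 × 25.3 × 575) = 93.00 mm.
M_n = T(d − a/2) = 1150 kN × (720 − 46.5) mm = 774.53 kN·m.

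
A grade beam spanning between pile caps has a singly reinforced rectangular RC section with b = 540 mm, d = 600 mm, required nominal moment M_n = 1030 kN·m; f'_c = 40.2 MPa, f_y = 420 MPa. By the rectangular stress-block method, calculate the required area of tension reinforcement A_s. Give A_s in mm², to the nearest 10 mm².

With M_n = 0.85 f'_c a b (d − a/2), solve the quadratic for a:
a = d − √(d² − 2M_n/(0.85 f'_c b)) = 600 − √(600² − 2 × 1030×10⁶/(0.85 × 40.2 × 540)) = 101.64 mm.
A_s = 0.85 f'_c a b / f_y = 0.85 × 40.2 × 101.64 × 540 / 420 = 4465.3 mm².

A_s ≈ 4470 mm²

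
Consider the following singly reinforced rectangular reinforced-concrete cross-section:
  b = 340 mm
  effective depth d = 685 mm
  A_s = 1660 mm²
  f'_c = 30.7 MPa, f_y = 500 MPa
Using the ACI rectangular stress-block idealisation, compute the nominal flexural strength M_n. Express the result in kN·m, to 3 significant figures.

M_n ≈ 530 kN·m

T = A_s f_y = 1660 × 500 = 830000 N = 830 kN.
From C = T: a = T/(0.85 f'_c b) = 830000/(0.85 × 30.7 × 340) = 93.55 mm.
M_n = T(d − a/2) = 830 kN × (685 − 46.775) mm = 529.73 kN·m.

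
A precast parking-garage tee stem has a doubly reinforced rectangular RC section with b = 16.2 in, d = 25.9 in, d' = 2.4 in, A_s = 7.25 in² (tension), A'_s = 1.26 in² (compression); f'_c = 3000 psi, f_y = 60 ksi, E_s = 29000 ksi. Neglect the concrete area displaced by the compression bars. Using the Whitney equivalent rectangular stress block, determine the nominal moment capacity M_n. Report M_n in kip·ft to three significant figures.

Assume both steels yield.
a = (A_s − A'_s) f_y/(0.85 f'_c b) = (7.25 − 1.26) × 60/(0.85 × 3 × 16.2) = 8.700 in.
c = a/β₁ = 8.700/0.85 = 10.235 in; ε'_s = 0.003(c − d')/c = 0.0023 ≥ ε_y = 0.0021, so the compression steel yields.
M_n = (A_s − A'_s) f_y (d − a/2) + A'_s f_y (d − d') = 359.4 × (25.9 − 4.35) + 75.6 × (25.9 − 2.4) = 7745.1 + 1776.6 = 9521.7 kip·in = 9521.7/12 = 793.48 kip·ft.

M_n ≈ 793 kip·ft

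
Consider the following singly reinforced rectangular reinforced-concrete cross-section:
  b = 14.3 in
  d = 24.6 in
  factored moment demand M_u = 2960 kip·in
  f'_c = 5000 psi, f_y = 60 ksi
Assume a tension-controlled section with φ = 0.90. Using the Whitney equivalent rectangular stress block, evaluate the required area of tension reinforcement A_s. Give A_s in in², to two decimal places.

M_n = M_u/φ = 2960/0.90 = 3288.89 kip·in.
From M_n = 0.85 f'_c a b (d − a/2):
a = d − √(d² − 2M_n/(0.85 f'_c b)) = 24.6 − √(24.6² − 2 × 3288.89/(0.85 × 5 × 14.3)) = 2.308 in.
A_s = 0.85 f'_c a b / f_y = 0.85 × 5 × 2.308 × 14.3 / 60 = 2.338 in².

A_s ≈ 2.34 in²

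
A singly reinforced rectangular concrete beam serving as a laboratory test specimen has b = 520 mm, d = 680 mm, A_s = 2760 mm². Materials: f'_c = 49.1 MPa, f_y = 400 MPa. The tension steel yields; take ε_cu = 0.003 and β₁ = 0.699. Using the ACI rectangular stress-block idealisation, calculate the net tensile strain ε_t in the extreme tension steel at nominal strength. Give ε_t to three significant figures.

a = A_s f_y/(0.85 f'_c b) = 50.87 mm.
β₁ = 0.699, so c = a/β₁ = 50.87/0.699 = 72.78 mm.
From the linear strain diagram with ε_cu = 0.003: ε_t = 0.003 (d − c)/c = 0.003 × (680 − 72.78)/72.78 = 0.0250.
Since ε_t ≥ 0.005, the section is tension-controlled.

ε_t ≈ 0.0250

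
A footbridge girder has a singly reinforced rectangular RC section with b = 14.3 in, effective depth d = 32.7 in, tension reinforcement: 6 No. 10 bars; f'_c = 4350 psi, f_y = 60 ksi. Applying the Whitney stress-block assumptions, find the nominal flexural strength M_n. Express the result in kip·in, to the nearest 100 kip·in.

M_n ≈ 13000 kip·in

A_s = 6 × 1.27 = 7.62 in².
T = A_s f_y = 7.62 × 60 = 457.2 kips.
a = T/(0.85 f'_c b) = 457.2/(0.85 × 4.35 × 14.3) = 8.647 in.
M_n = T(d − a/2) = 457.2 × (32.7 − 4.3235) = 12973.7 kip·in.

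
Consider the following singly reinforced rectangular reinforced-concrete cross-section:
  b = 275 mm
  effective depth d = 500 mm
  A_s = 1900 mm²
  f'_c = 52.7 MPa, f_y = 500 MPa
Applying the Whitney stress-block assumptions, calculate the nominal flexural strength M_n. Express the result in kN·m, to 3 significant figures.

M_n ≈ 438 kN·m

T = A_s f_y = 1900 × 500 = 950000 N = 950 kN.
From C = T: a = T/(0.85 f'_c b) = 950000/(0.85 × 52.7 × 275) = 77.12 mm.
M_n = T(d − a/2) = 950 kN × (500 − 38.56) mm = 438.37 kN·m.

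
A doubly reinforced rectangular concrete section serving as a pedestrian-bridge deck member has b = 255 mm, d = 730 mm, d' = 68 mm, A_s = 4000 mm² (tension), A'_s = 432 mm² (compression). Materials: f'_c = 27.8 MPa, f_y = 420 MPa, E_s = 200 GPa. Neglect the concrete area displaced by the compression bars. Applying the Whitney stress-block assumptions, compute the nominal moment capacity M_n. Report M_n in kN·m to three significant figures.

Assume both tension and compression steel yield.
Net tension couple steel: A_s − A'_s = 3568 mm².
a = (A_s − A'_s) f_y / (0.85 f'_c b) = 1498560/(0.85 × 27.8 × 255) = 248.70 mm.
c = a/β₁ = 248.70/0.85 = 292.59 mm; ε'_s = 0.003(c − d')/c = 0.0023 ≥ f_y/E_s = 0.0021, so compression steel does yield.
M_n = (A_s − A'_s) f_y (d − a/2) + A'_s f_y (d − d') = [1498560 × (730 − 124.35) + 181440 × (730 − 68)] × 10⁻⁶ = 907.60 + 120.11 = 1027.71 kN·m.

M_n ≈ 1030 kN·m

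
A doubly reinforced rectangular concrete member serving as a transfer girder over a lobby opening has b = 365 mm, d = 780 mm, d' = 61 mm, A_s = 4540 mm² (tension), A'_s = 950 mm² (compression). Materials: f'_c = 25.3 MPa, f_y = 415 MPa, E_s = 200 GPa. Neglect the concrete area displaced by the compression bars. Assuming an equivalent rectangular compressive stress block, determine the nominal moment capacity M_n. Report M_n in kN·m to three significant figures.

Assume both tension and compression steel yield.
Net tension couple steel: A_s − A'_s = 3590 mm².
a = (A_s − A'_s) f_y / (0.85 f'_c b) = 1489850/(0.85 × 25.3 × 365) = 189.81 mm.
c = a/β₁ = 189.81/0.85 = 223.31 mm; ε'_s = 0.003(c − d')/c = 0.0022 ≥ f_y/E_s = 0.0021, so compression steel does yield.
M_n = (A_s − A'_s) f_y (d − a/2) + A'_s f_y (d − d') = [1489850 × (780 − 94.905) + 394250 × (780 − 61)] × 10⁻⁶ = 1020.69 + 283.47 = 1304.16 kN·m.

M_n ≈ 1300 kN·m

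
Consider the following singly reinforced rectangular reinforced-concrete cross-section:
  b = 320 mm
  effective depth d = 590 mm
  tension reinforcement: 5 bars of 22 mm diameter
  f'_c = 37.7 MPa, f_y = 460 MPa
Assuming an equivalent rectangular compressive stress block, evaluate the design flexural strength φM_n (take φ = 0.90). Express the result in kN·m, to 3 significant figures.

A_s = 5 × 380 = 1900 mm².
T = A_s f_y = 1900 × 460 = 874000 N = 874 kN.
From C = T: a = T/(0.85 f'_c b) = 874000/(0.85 × 37.7 × 320) = 85.23 mm.
M_n = T(d − a/2) = 874 kN × (590 − 42.615) mm = 478.41 kN·m.
φM_n = 0.90 × 478.41 = 430.57 kN·m.

φM_n ≈ 431 kN·m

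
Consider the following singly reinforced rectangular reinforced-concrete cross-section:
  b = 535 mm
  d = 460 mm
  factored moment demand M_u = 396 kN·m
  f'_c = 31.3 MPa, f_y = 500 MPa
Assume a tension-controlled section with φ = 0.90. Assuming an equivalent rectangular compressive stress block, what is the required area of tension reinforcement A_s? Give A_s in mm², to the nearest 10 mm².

A_s ≈ 2080 mm²

M_n = M_u/φ = 396/0.90 = 440 kN·m.
With M_n = 0.85 f'_c a b (d − a/2), solve the quadratic for a:
a = d − √(d² − 2M_n/(0.85 f'_c b)) = 460 − √(460² − 2 × 440×10⁶/(0.85 × 31.3 × 535)) = 72.99 mm.
A_s = 0.85 f'_c a b / f_y = 0.85 × 31.3 × 72.99 × 535 / 500 = 2077.8 mm².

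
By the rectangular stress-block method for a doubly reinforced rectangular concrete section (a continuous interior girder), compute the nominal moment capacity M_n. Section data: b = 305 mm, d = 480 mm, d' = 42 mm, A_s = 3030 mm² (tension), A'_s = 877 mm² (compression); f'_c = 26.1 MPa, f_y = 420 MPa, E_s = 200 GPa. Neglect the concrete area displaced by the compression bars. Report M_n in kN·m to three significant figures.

Assume both tension and compression steel yield.
Net tension couple steel: A_s − A'_s = 2153 mm².
a = (A_s − A'_s) f_y / (0.85 f'_c b) = 904260/(0.85 × 26.1 × 305) = 133.64 mm.
c = a/β₁ = 133.64/0.85 = 157.22 mm; ε'_s = 0.003(c − d')/c = 0.0022 ≥ f_y/E_s = 0.0021, so compression steel does yield.
M_n = (A_s − A'_s) f_y (d − a/2) + A'_s f_y (d − d') = [904260 × (480 − 66.82) + 368340 × (480 − 42)] × 10⁻⁶ = 373.62 + 161.33 = 534.95 kN·m.

M_n ≈ 535 kN·m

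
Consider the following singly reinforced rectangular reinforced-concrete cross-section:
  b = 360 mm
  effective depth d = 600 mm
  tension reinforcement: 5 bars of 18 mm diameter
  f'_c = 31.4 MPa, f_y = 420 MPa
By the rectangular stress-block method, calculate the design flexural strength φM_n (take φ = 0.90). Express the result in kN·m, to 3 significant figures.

A_s = 5 × 254 = 1270 mm².
T = A_s f_y = 1270 × 420 = 533400 N = 533.4 kN.
From C = T: a = T/(0.85 f'_c b) = 533400/(0.85 × 31.4 × 360) = 55.51 mm.
M_n = T(d − a/2) = 533.4 kN × (600 − 27.755) mm = 305.24 kN·m.
φM_n = 0.90 × 305.24 = 274.72 kN·m.

φM_n ≈ 275 kN·m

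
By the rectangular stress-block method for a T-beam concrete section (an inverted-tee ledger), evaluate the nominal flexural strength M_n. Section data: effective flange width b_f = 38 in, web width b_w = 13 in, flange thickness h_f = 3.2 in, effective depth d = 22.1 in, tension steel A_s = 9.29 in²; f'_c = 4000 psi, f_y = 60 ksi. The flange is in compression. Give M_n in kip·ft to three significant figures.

M_n ≈ 913 kip·ft

Tension: T = A_s f_y = 9.29 × 60 = 557.4 kips.
Try a within the flange: a = T/(0.85 f'_c b_f) = 557.4/(0.85 × 4 × 38) = 4.314 in.
a = 4.314 > h_f = 3.2 in: the block extends into the web. Split into flange-overhang and web parts.
C_f = 0.85 f'_c (b_f − b_w) h_f = 0.85 × 4 × (38 − 13) × 3.2 = 272.0 kips.
Remaining web compression depth: a_w = (T − C_f)/(0.85 f'_c b_w) = (557.4 − 272.0)/(0.85 × 4 × 13) = 6.457 in.
M_n = C_f(d − h_f/2) + (T − C_f)(d − a_w/2) = 272.0 × (22.1 − 1.6) + 285.4 × (22.1 − 3.2285) = 5576.0 + 5385.9 = 10961.9 kip·in.
M_n = 10961.9/12 = 913.49 kip·ft.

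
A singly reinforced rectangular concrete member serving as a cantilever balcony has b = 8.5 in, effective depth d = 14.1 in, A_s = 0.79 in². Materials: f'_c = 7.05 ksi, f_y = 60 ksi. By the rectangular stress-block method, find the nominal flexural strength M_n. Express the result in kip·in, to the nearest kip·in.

M_n ≈ 646 kip·in

T = A_s f_y = 0.79 × 60 = 47.4 kips.
a = T/(0.85 f'_c b) = 47.4/(0.85 × 7.05 × 8.5) = 0.931 in.
M_n = T(d − a/2) = 47.4 × (14.1 − 0.4655) = 646.3 kip·in.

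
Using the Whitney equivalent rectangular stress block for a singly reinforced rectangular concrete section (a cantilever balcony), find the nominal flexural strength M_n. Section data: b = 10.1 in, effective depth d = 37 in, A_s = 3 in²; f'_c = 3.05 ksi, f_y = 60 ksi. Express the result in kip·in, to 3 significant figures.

T = A_s f_y = 3 × 60 = 180 kips.
a = T/(0.85 f'_c b) = 180/(0.85 × 3.05 × 10.1) = 6.874 in.
M_n = T(d − a/2) = 180 × (37 − 3.437) = 6041.3 kip·in.

M_n ≈ 6040 kip·in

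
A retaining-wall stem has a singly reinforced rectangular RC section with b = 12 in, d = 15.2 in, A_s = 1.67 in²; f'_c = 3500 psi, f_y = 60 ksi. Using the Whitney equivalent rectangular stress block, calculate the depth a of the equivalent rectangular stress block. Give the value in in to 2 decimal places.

T = A_s f_y = 1.67 × 60 = 100.2 kips.
a = T/(0.85 f'_c b) = 100.2/(0.85 × 3.5 × 12) = 2.81 in.

a ≈ 2.81 in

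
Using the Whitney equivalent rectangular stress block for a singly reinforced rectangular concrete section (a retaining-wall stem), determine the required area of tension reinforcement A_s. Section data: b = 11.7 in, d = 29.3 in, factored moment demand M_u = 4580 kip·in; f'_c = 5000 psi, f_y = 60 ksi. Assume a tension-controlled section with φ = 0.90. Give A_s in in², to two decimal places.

A_s ≈ 3.09 in²

M_n = M_u/φ = 4580/0.90 = 5088.89 kip·in.
From M_n = 0.85 f'_c a b (d − a/2):
a = d − √(d² − 2M_n/(0.85 f'_c b)) = 29.3 − √(29.3² − 2 × 5088.89/(0.85 × 5 × 11.7)) = 3.730 in.
A_s = 0.85 f'_c a b / f_y = 0.85 × 5 × 3.730 × 11.7 / 60 = 3.091 in².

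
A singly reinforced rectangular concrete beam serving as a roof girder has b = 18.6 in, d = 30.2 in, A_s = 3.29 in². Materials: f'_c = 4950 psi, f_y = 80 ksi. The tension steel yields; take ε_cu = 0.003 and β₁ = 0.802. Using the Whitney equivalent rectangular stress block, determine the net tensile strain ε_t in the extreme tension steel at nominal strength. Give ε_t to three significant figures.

ε_t ≈ 0.0186

a = A_s f_y/(0.85 f'_c b) = 3.363 in.
β₁ = 0.802, so c = a/β₁ = 3.363/0.802 = 4.193 in.
From the linear strain diagram with ε_cu = 0.003: ε_t = 0.003 (d − c)/c = 0.003 × (30.2 − 4.193)/4.193 = 0.0186.
Since ε_t ≥ 0.005, the section is tension-controlled.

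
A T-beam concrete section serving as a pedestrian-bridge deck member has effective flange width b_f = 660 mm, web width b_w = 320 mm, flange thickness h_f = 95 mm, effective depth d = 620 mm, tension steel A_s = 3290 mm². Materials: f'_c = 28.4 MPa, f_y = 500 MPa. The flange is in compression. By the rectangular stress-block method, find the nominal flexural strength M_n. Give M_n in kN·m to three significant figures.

Tension: T = A_s f_y = 3290 × 500 = 1645000 N.
Try a within the flange: a = T/(0.85 f'_c b_f) = 1645000/(0.85 × 28.4 × 660) = 103.25 mm.
a = 103.25 > h_f = 95 mm: the block extends into the web. Split into flange-overhang and web parts.
C_f = 0.85 f'_c (b_f − b_w) h_f = 0.85 × 28.4 × (660 − 320) × 95 = 779722 N.
Remaining web compression depth: a_w = (T − C_f)/(0.85 f'_c b_w) = (1645000 − 779722)/(0.85 × 28.4 × 320) = 112.01 mm.
M_n = C_f(d − h_f/2) + (T − C_f)(d − a_w/2) = 779722 × (620 − 47.5) + 865278 × (620 − 56.005) = 446.39 + 488.01 = 934.40 × 10⁶ N·mm.
M_n = 934.40 kN·m.

M_n ≈ 934 kN·m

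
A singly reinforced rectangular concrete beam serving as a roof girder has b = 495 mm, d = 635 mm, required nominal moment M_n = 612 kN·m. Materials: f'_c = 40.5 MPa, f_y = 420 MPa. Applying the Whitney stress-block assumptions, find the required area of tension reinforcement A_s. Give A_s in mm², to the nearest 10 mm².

A_s ≈ 2410 mm²

With M_n = 0.85 f'_c a b (d − a/2), solve the quadratic for a:
a = d − √(d² − 2M_n/(0.85 f'_c b)) = 635 − √(635² − 2 × 612×10⁶/(0.85 × 40.5 × 495)) = 59.33 mm.
A_s = 0.85 f'_c a b / f_y = 0.85 × 40.5 × 59.33 × 495 / 420 = 2407.2 mm².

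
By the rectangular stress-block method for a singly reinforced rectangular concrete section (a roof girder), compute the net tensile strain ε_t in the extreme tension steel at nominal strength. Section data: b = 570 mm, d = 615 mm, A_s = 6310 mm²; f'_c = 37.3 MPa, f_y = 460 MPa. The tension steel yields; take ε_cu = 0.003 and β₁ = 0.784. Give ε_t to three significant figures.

a = A_s f_y/(0.85 f'_c b) = 160.61 mm.
β₁ = 0.784, so c = a/β₁ = 160.61/0.784 = 204.86 mm.
From the linear strain diagram with ε_cu = 0.003: ε_t = 0.003 (d − c)/c = 0.003 × (615 − 204.86)/204.86 = 0.00601.
Since ε_t ≥ 0.005, the section is tension-controlled.

ε_t ≈ 0.00601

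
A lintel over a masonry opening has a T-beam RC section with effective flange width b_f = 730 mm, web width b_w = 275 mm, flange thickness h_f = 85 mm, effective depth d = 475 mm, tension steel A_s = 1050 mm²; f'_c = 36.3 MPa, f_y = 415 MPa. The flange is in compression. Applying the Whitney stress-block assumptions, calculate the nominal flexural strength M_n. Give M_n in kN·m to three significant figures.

M_n ≈ 203 kN·m

Tension: T = A_s f_y = 1050 × 415 = 435750 N.
Try a within the flange: a = T/(0.85 f'_c b_f) = 435750/(0.85 × 36.3 × 730) = 19.35 mm.
Since a = 19.35 ≤ h_f = 85 mm, the stress block lies entirely in the flange; analyse as a rectangular beam of width b_f.
M_n = T(d − a/2) = 435750 × (475 − 9.675) = 202.77 × 10⁶ N·mm.
M_n = 202.77 kN·m.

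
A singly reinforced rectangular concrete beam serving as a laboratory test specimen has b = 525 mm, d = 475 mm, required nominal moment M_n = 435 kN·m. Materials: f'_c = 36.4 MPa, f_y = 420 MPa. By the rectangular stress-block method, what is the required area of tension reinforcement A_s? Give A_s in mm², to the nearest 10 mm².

A_s ≈ 2330 mm²

With M_n = 0.85 f'_c a b (d − a/2), solve the quadratic for a:
a = d − √(d² − 2M_n/(0.85 f'_c b)) = 475 − √(475² − 2 × 435×10⁶/(0.85 × 36.4 × 525)) = 60.19 mm.
A_s = 0.85 f'_c a b / f_y = 0.85 × 36.4 × 60.19 × 525 / 420 = 2327.8 mm².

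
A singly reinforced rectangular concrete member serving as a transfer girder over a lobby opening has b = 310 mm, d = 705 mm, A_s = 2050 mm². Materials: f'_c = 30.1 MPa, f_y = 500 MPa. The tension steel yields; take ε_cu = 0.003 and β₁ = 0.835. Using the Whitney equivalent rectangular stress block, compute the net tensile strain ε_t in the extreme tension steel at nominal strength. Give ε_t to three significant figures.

a = A_s f_y/(0.85 f'_c b) = 129.23 mm.
β₁ = 0.835, so c = a/β₁ = 129.23/0.835 = 154.77 mm.
From the linear strain diagram with ε_cu = 0.003: ε_t = 0.003 (d − c)/c = 0.003 × (705 − 154.77)/154.77 = 0.0107.
Since ε_t ≥ 0.005, the section is tension-controlled.

ε_t ≈ 0.0107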